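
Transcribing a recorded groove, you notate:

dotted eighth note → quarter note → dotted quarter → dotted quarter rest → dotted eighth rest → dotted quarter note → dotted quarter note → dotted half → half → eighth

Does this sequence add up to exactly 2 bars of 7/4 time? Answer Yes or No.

Yes

One bar of 7/4 = 28 sixteenth notes, so 2 bars = 56.
Each duration in sixteenth notes: dotted eighth note = 3; quarter note = 4; dotted quarter = 6; dotted quarter rest = 6; dotted eighth rest = 3; dotted quarter note = 6; dotted quarter note = 6; dotted half = 12; half = 8; eighth = 2.
Altogether 3 + 4 + 6 + 6 + 3 + 6 + 6 + 12 + 8 + 2 = 56.
56 equals 56, so the answer is Yes.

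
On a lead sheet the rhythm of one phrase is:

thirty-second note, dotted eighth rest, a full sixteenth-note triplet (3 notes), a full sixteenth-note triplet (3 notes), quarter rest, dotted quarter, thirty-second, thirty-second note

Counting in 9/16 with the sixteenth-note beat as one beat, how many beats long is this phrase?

One sixteenth-note beat = 2 thirty-second notes.
Express everything in thirty-second notes: thirty-second note = 1; dotted eighth rest = 6; a full sixteenth-note triplet (3 notes) (three triplet sixteenths span one eighth) = 4; a full sixteenth-note triplet (3 notes) (three triplet sixteenths span one eighth) = 4; quarter rest = 8; dotted quarter = 12; thirty-second = 1; thirty-second note = 1.
Total: 1 + 6 + 4 + 4 + 8 + 12 + 1 + 1 = 37.
37 ÷ 2 = 18.5 beats.

18.5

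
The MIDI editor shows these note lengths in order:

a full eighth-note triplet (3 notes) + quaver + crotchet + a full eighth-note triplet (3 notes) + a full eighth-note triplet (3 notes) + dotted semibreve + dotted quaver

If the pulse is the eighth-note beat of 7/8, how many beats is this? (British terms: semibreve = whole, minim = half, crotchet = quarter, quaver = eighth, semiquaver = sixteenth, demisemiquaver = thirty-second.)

22.5

One eighth-note beat = 2 sixteenth notes.
Express everything in sixteenth notes: a full eighth-note triplet (3 notes) (three triplet eighths span one quarter) = 4; quaver = 2; crotchet = 4; a full eighth-note triplet (3 notes) (three triplet eighths span one quarter) = 4; a full eighth-note triplet (3 notes) (three triplet eighths span one quarter) = 4; dotted semibreve = 24; dotted quaver = 3.
Altogether 4 + 2 + 4 + 4 + 4 + 24 + 3 = 45.
45 ÷ 2 = 22.5 beats.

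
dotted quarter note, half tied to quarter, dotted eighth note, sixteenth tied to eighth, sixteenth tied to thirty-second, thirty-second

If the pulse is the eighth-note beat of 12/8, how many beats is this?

13

One eighth-note beat = 4 thirty-second notes.
Each duration in thirty-second notes: dotted quarter note = 12; half tied to quarter (half + quarter) = 24; dotted eighth note = 6; sixteenth tied to eighth (sixteenth + eighth) = 6; sixteenth tied to thirty-second (sixteenth + thirty-second) = 3; thirty-second = 1.
Sum: 12 + 24 + 6 + 6 + 3 + 1 = 52.
52 ÷ 4 = 13 beats.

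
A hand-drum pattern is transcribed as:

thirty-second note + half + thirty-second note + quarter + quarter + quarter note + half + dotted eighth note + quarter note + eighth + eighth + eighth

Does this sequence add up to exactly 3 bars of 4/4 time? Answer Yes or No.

One bar of 4/4 = 32 thirty-second notes, so 3 bars = 96.
Each duration in thirty-second notes: thirty-second note = 1; half = 16; thirty-second note = 1; quarter = 8; quarter = 8; quarter note = 8; half = 16; dotted eighth note = 6; quarter note = 8; eighth = 4; eighth = 4; eighth = 4.
Adding: 1 + 16 + 1 + 8 + 8 + 8 + 16 + 6 + 8 + 4 + 4 + 4 = 84.
84 falls short of 96, so the answer is No.

No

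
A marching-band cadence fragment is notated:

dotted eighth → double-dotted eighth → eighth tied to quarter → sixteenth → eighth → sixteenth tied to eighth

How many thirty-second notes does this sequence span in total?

Each duration in thirty-second notes: dotted eighth = 6; double-dotted eighth = 7; eighth tied to quarter (eighth + quarter) = 12; sixteenth = 2; eighth = 4; sixteenth tied to eighth (sixteenth + eighth) = 6.
Adding: 6 + 7 + 12 + 2 + 4 + 6 = 37 thirty-second notes.

37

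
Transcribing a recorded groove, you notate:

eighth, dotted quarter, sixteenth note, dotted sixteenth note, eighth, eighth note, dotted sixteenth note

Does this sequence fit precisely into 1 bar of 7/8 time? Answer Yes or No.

One bar of 7/8 = 28 thirty-second notes.
Express everything in thirty-second notes: eighth = 4; dotted quarter = 12; sixteenth note = 2; dotted sixteenth note = 3; eighth = 4; eighth note = 4; dotted sixteenth note = 3.
Sum: 4 + 12 + 2 + 3 + 4 + 4 + 3 = 32.
32 exceeds 28, so the answer is No.

No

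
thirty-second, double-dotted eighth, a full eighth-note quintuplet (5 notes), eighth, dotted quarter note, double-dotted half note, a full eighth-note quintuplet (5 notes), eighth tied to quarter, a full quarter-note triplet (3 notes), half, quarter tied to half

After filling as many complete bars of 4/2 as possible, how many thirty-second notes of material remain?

One bar of 4/2 = 64 thirty-second notes.
Each duration in thirty-second notes: thirty-second = 1; double-dotted eighth = 7; a full eighth-note quintuplet (5 notes) (five quintuplet eighths span one half) = 16; eighth = 4; dotted quarter note = 12; double-dotted half note = 28; a full eighth-note quintuplet (5 notes) (five quintuplet eighths span one half) = 16; eighth tied to quarter (eighth + quarter) = 12; a full quarter-note triplet (3 notes) (three triplet quarters span one half) = 16; half = 16; quarter tied to half (quarter + half) = 24.
Altogether 1 + 7 + 16 + 4 + 12 + 28 + 16 + 12 + 16 + 16 + 24 = 152.
152 ÷ 64 = 2 complete bars with 24 thirty-second notes remaining.

24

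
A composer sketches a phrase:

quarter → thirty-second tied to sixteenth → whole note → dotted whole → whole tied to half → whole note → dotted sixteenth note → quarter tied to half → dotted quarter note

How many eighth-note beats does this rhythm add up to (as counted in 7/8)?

52.5

One eighth-note beat = 4 thirty-second notes.
In thirty-second notes: quarter = 8; thirty-second tied to sixteenth (thirty-second + sixteenth) = 3; whole note = 32; dotted whole = 48; whole tied to half (whole + half) = 48; whole note = 32; dotted sixteenth note = 3; quarter tied to half (quarter + half) = 24; dotted quarter note = 12.
Altogether 8 + 3 + 32 + 48 + 48 + 32 + 3 + 24 + 12 = 210.
210 ÷ 4 = 52.5 beats.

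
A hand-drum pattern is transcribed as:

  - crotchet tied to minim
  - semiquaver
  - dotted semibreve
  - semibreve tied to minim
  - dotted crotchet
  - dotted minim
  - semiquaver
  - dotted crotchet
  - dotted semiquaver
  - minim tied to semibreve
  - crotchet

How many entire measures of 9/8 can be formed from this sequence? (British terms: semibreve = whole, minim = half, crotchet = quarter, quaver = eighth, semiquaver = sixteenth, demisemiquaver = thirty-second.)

One bar of 9/8 = 36 thirty-second notes.
Express everything in thirty-second notes: crotchet tied to minim (crotchet + minim) = 24; semiquaver = 2; dotted semibreve = 48; semibreve tied to minim (semibreve + minim) = 48; dotted crotchet = 12; dotted minim = 24; semiquaver = 2; dotted crotchet = 12; dotted semiquaver = 3; minim tied to semibreve (minim + semibreve) = 48; crotchet = 8.
Sum: 24 + 2 + 48 + 48 + 12 + 24 + 2 + 12 + 3 + 48 + 8 = 231.
231 ÷ 36 = 6 complete bars with 15 left over.

6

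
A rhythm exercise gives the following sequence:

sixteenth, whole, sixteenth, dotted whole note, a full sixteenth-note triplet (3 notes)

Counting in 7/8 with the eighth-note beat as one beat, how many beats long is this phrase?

One eighth-note beat = 2 sixteenth notes.
Each duration in sixteenth notes: sixteenth = 1; whole = 16; sixteenth = 1; dotted whole note = 24; a full sixteenth-note triplet (3 notes) (three triplet sixteenths span one eighth) = 2.
Total: 1 + 16 + 1 + 24 + 2 = 44.
44 ÷ 2 = 22 beats.

22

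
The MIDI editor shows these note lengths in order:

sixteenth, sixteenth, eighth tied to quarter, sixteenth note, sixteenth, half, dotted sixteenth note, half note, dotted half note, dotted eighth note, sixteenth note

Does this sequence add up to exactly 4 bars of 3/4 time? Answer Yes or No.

No

One bar of 3/4 = 24 thirty-second notes, so 4 bars = 96.
Working in thirty-second notes: sixteenth = 2; sixteenth = 2; eighth tied to quarter (eighth + quarter) = 12; sixteenth note = 2; sixteenth = 2; half = 16; dotted sixteenth note = 3; half note = 16; dotted half note = 24; dotted eighth note = 6; sixteenth note = 2.
Adding: 2 + 2 + 12 + 2 + 2 + 16 + 3 + 16 + 24 + 6 + 2 = 87.
87 falls short of 96, so the answer is No.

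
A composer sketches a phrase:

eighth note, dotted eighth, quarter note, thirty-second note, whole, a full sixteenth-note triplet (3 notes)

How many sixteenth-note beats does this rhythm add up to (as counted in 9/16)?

One sixteenth-note beat = 2 thirty-second notes.
In thirty-second notes: eighth note = 4; dotted eighth = 6; quarter note = 8; thirty-second note = 1; whole = 32; a full sixteenth-note triplet (3 notes) (three triplet sixteenths span one eighth) = 4.
Total: 4 + 6 + 8 + 1 + 32 + 4 = 55.
55 ÷ 2 = 27.5 beats.

27.5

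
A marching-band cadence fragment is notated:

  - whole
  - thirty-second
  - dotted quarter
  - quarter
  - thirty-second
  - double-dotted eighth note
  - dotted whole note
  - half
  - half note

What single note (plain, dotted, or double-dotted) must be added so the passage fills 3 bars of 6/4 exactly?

3 bars of 6/4 = 144 thirty-second notes.
Convert each value to thirty-second notes: whole = 32; thirty-second = 1; dotted quarter = 12; quarter = 8; thirty-second = 1; double-dotted eighth note = 7; dotted whole note = 48; half = 16; half note = 16.
Altogether 32 + 1 + 12 + 8 + 1 + 7 + 48 + 16 + 16 = 141.
Remaining: 144 − 141 = 3 thirty-second notes, which is a dotted sixteenth note.

dotted sixteenth note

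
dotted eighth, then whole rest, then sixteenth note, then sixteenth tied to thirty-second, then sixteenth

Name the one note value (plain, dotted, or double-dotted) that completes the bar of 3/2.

The bar of 3/2 = 48 thirty-second notes.
Working in thirty-second notes: dotted eighth = 6; whole rest = 32; sixteenth note = 2; sixteenth tied to thirty-second (sixteenth + thirty-second) = 3; sixteenth = 2.
Total: 6 + 32 + 2 + 3 + 2 = 45.
Remaining: 48 − 45 = 3 thirty-second notes, which is a dotted sixteenth note.

dotted sixteenth note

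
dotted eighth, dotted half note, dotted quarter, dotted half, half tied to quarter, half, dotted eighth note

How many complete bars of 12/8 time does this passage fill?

2

One bar of 12/8 = 24 sixteenth notes.
In sixteenth notes: dotted eighth = 3; dotted half note = 12; dotted quarter = 6; dotted half = 12; half tied to quarter (half + quarter) = 12; half = 8; dotted eighth note = 3.
Altogether 3 + 12 + 6 + 12 + 12 + 8 + 3 = 56.
56 ÷ 24 = 2 complete bars with 8 left over.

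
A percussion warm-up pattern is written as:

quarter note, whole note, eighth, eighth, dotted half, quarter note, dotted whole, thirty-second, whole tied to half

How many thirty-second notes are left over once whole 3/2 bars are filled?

33

One bar of 3/2 = 48 thirty-second notes.
Each duration in thirty-second notes: quarter note = 8; whole note = 32; eighth = 4; eighth = 4; dotted half = 24; quarter note = 8; dotted whole = 48; thirty-second = 1; whole tied to half (whole + half) = 48.
Altogether 8 + 32 + 4 + 4 + 24 + 8 + 48 + 1 + 48 = 177.
177 ÷ 48 = 3 complete bars with 33 thirty-second notes remaining.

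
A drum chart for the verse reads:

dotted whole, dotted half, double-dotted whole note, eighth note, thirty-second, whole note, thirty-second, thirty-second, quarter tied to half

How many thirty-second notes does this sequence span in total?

191

Convert each value to thirty-second notes: dotted whole = 48; dotted half = 24; double-dotted whole note = 56; eighth note = 4; thirty-second = 1; whole note = 32; thirty-second = 1; thirty-second = 1; quarter tied to half (quarter + half) = 24.
Sum: 48 + 24 + 56 + 4 + 1 + 32 + 1 + 1 + 24 = 191 thirty-second notes.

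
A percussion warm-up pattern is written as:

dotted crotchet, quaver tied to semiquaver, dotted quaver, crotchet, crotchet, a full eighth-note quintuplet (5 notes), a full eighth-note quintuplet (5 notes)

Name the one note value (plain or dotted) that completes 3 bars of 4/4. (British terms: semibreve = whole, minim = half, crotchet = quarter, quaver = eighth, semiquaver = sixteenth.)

3 bars of 4/4 = 48 sixteenth notes.
In sixteenth notes: dotted crotchet = 6; quaver tied to semiquaver (quaver + semiquaver) = 3; dotted quaver = 3; crotchet = 4; crotchet = 4; a full eighth-note quintuplet (5 notes) (five quintuplet eighths span one half) = 8; a full eighth-note quintuplet (5 notes) (five quintuplet eighths span one half) = 8.
Altogether 6 + 3 + 3 + 4 + 4 + 8 + 8 = 36.
Remaining: 48 − 36 = 12 sixteenth notes, which is a dotted half note.

dotted half note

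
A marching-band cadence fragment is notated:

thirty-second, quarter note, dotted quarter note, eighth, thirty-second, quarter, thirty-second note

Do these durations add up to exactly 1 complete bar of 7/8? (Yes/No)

One bar of 7/8 = 28 thirty-second notes.
Express everything in thirty-second notes: thirty-second = 1; quarter note = 8; dotted quarter note = 12; eighth = 4; thirty-second = 1; quarter = 8; thirty-second note = 1.
Total: 1 + 8 + 12 + 4 + 1 + 8 + 1 = 35.
35 exceeds 28, so the answer is No.

No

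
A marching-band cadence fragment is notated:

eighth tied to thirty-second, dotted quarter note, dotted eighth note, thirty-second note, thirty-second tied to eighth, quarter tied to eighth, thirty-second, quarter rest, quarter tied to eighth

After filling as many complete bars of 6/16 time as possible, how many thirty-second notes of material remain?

One bar of 6/16 = 12 thirty-second notes.
In thirty-second notes: eighth tied to thirty-second (eighth + thirty-second) = 5; dotted quarter note = 12; dotted eighth note = 6; thirty-second note = 1; thirty-second tied to eighth (thirty-second + eighth) = 5; quarter tied to eighth (quarter + eighth) = 12; thirty-second = 1; quarter rest = 8; quarter tied to eighth (quarter + eighth) = 12.
Adding: 5 + 12 + 6 + 1 + 5 + 12 + 1 + 8 + 12 = 62.
62 ÷ 12 = 5 complete bars with 2 thirty-second notes remaining.

2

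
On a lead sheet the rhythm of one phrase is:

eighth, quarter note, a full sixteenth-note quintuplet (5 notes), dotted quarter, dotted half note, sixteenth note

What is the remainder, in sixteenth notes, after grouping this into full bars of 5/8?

9

One bar of 5/8 = 10 sixteenth notes.
Express everything in sixteenth notes: eighth = 2; quarter note = 4; a full sixteenth-note quintuplet (5 notes) (five quintuplet sixteenths span one quarter) = 4; dotted quarter = 6; dotted half note = 12; sixteenth note = 1.
Sum: 2 + 4 + 4 + 6 + 12 + 1 = 29.
29 ÷ 10 = 2 complete bars with 9 sixteenth notes remaining.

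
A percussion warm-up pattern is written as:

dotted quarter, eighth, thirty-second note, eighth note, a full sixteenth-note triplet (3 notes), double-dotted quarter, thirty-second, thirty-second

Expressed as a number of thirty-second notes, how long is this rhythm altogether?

In thirty-second notes: dotted quarter = 12; eighth = 4; thirty-second note = 1; eighth note = 4; a full sixteenth-note triplet (3 notes) (three triplet sixteenths span one eighth) = 4; double-dotted quarter = 14; thirty-second = 1; thirty-second = 1.
Total: 12 + 4 + 1 + 4 + 4 + 14 + 1 + 1 = 41 thirty-second notes.

41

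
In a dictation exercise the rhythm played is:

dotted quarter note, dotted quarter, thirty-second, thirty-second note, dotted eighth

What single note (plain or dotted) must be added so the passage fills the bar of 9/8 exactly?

eighth note

The bar of 9/8 = 36 thirty-second notes.
Convert each value to thirty-second notes: dotted quarter note = 12; dotted quarter = 12; thirty-second = 1; thirty-second note = 1; dotted eighth = 6.
Adding: 12 + 12 + 1 + 1 + 6 = 32.
Remaining: 36 − 32 = 4 thirty-second notes, which is a eighth note.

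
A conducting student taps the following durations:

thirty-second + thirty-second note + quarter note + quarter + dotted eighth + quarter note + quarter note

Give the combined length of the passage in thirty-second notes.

Express everything in thirty-second notes: thirty-second = 1; thirty-second note = 1; quarter note = 8; quarter = 8; dotted eighth = 6; quarter note = 8; quarter note = 8.
Altogether 1 + 1 + 8 + 8 + 6 + 8 + 8 = 40 thirty-second notes.

40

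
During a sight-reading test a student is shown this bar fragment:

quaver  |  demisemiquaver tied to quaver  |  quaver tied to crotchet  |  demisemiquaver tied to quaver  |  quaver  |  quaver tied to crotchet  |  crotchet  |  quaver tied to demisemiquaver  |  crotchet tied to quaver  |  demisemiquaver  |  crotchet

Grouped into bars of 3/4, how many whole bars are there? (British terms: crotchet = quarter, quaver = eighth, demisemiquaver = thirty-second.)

One bar of 3/4 = 24 thirty-second notes.
Working in thirty-second notes: quaver = 4; demisemiquaver tied to quaver (demisemiquaver + quaver) = 5; quaver tied to crotchet (quaver + crotchet) = 12; demisemiquaver tied to quaver (demisemiquaver + quaver) = 5; quaver = 4; quaver tied to crotchet (quaver + crotchet) = 12; crotchet = 8; quaver tied to demisemiquaver (quaver + demisemiquaver) = 5; crotchet tied to quaver (crotchet + quaver) = 12; demisemiquaver = 1; crotchet = 8.
Adding: 4 + 5 + 12 + 5 + 4 + 12 + 8 + 5 + 12 + 1 + 8 = 76.
76 ÷ 24 = 3 complete bars with 4 left over.

3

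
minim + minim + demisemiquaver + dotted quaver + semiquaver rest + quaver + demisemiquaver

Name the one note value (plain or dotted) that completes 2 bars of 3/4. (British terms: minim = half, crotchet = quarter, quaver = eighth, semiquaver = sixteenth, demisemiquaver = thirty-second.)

sixteenth note

2 bars of 3/4 = 48 thirty-second notes.
In thirty-second notes: minim = 16; minim = 16; demisemiquaver = 1; dotted quaver = 6; semiquaver rest = 2; quaver = 4; demisemiquaver = 1.
Total: 16 + 16 + 1 + 6 + 2 + 4 + 1 = 46.
Remaining: 48 − 46 = 2 thirty-second notes, which is a sixteenth note.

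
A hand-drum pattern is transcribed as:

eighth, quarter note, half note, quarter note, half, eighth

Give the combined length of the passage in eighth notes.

Working in eighth notes: eighth = 1; quarter note = 2; half note = 4; quarter note = 2; half = 4; eighth = 1.
Adding: 1 + 2 + 4 + 2 + 4 + 1 = 14 eighth notes.

14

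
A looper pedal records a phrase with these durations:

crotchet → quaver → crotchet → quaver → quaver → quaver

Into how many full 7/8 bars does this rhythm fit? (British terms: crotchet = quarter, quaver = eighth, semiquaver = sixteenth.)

One bar of 7/8 = 7 eighth notes.
Each duration in eighth notes: crotchet = 2; quaver = 1; crotchet = 2; quaver = 1; quaver = 1; quaver = 1.
Sum: 2 + 1 + 2 + 1 + 1 + 1 = 8.
8 ÷ 7 = 1 complete bar with 1 left over.

1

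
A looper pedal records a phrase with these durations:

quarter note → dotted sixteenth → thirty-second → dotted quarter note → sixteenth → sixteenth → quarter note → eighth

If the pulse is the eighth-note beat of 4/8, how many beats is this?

10

One eighth-note beat = 4 thirty-second notes.
Express everything in thirty-second notes: quarter note = 8; dotted sixteenth = 3; thirty-second = 1; dotted quarter note = 12; sixteenth = 2; sixteenth = 2; quarter note = 8; eighth = 4.
Adding: 8 + 3 + 1 + 12 + 2 + 2 + 8 + 4 = 40.
40 ÷ 4 = 10 beats.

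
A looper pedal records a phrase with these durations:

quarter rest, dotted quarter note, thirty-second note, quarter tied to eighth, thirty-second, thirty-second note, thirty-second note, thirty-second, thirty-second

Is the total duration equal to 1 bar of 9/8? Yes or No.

One bar of 9/8 = 36 thirty-second notes.
Each duration in thirty-second notes: quarter rest = 8; dotted quarter note = 12; thirty-second note = 1; quarter tied to eighth (quarter + eighth) = 12; thirty-second = 1; thirty-second note = 1; thirty-second note = 1; thirty-second = 1; thirty-second = 1.
Sum: 8 + 12 + 1 + 12 + 1 + 1 + 1 + 1 + 1 = 38.
38 exceeds 36, so the answer is No.

No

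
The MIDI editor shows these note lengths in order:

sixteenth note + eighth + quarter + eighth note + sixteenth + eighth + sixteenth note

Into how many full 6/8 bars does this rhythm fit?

One bar of 6/8 = 12 sixteenth notes.
Convert each value to sixteenth notes: sixteenth note = 1; eighth = 2; quarter = 4; eighth note = 2; sixteenth = 1; eighth = 2; sixteenth note = 1.
Total: 1 + 2 + 4 + 2 + 1 + 2 + 1 = 13.
13 ÷ 12 = 1 complete bar with 1 left over.

1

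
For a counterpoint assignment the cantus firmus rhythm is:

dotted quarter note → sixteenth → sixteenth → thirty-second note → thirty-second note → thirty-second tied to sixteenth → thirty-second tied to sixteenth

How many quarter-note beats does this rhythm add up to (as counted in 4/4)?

One quarter-note beat = 8 thirty-second notes.
Working in thirty-second notes: dotted quarter note = 12; sixteenth = 2; sixteenth = 2; thirty-second note = 1; thirty-second note = 1; thirty-second tied to sixteenth (thirty-second + sixteenth) = 3; thirty-second tied to sixteenth (thirty-second + sixteenth) = 3.
Total: 12 + 2 + 2 + 1 + 1 + 3 + 3 = 24.
24 ÷ 8 = 3 beats.

3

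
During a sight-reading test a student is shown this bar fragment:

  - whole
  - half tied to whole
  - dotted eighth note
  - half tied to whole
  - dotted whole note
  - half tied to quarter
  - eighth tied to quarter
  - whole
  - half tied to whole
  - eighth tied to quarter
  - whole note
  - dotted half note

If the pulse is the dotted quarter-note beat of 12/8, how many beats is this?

30.5

One dotted quarter-note beat = 6 sixteenth notes.
Each duration in sixteenth notes: whole = 16; half tied to whole (half + whole) = 24; dotted eighth note = 3; half tied to whole (half + whole) = 24; dotted whole note = 24; half tied to quarter (half + quarter) = 12; eighth tied to quarter (eighth + quarter) = 6; whole = 16; half tied to whole (half + whole) = 24; eighth tied to quarter (eighth + quarter) = 6; whole note = 16; dotted half note = 12.
Total: 16 + 24 + 3 + 24 + 24 + 12 + 6 + 16 + 24 + 6 + 16 + 12 = 183.
183 ÷ 6 = 30.5 beats.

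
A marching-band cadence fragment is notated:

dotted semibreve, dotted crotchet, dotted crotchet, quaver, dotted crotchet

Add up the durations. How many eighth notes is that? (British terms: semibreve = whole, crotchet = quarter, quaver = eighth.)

22

Convert each value to eighth notes: dotted semibreve = 12; dotted crotchet = 3; dotted crotchet = 3; quaver = 1; dotted crotchet = 3.
Adding: 12 + 3 + 3 + 1 + 3 = 22 eighth notes.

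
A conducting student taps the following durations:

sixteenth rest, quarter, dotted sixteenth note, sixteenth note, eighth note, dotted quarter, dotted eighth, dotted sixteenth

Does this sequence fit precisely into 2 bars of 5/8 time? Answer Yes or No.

Yes

One bar of 5/8 = 20 thirty-second notes, so 2 bars = 40.
Each duration in thirty-second notes: sixteenth rest = 2; quarter = 8; dotted sixteenth note = 3; sixteenth note = 2; eighth note = 4; dotted quarter = 12; dotted eighth = 6; dotted sixteenth = 3.
Adding: 2 + 8 + 3 + 2 + 4 + 12 + 6 + 3 = 40.
40 equals 40, so the answer is Yes.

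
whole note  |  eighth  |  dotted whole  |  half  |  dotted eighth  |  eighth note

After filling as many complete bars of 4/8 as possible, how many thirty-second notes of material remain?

One bar of 4/8 = 8 sixteenth notes.
Each duration in sixteenth notes: whole note = 16; eighth = 2; dotted whole = 24; half = 8; dotted eighth = 3; eighth note = 2.
Sum: 16 + 2 + 24 + 8 + 3 + 2 = 55.
55 ÷ 8 = 6 complete bars with 7 sixteenth notes remaining = 14 thirty-second notes.

14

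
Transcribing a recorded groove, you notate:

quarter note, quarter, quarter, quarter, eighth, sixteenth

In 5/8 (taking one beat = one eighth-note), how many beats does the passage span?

One eighth-note beat = 2 sixteenth notes.
Each duration in sixteenth notes: quarter note = 4; quarter = 4; quarter = 4; quarter = 4; eighth = 2; sixteenth = 1.
Total: 4 + 4 + 4 + 4 + 2 + 1 = 19.
19 ÷ 2 = 9.5 beats.

9.5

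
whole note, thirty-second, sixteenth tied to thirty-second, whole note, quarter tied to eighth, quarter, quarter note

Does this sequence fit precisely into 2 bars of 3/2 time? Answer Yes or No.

One bar of 3/2 = 48 thirty-second notes, so 2 bars = 96.
Convert each value to thirty-second notes: whole note = 32; thirty-second = 1; sixteenth tied to thirty-second (sixteenth + thirty-second) = 3; whole note = 32; quarter tied to eighth (quarter + eighth) = 12; quarter = 8; quarter note = 8.
Adding: 32 + 1 + 3 + 32 + 12 + 8 + 8 = 96.
96 equals 96, so the answer is Yes.

Yes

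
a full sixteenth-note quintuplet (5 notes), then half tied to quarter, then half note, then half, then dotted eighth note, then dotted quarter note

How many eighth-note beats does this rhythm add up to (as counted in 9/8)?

20.5

One eighth-note beat = 2 sixteenth notes.
Express everything in sixteenth notes: a full sixteenth-note quintuplet (5 notes) (five quintuplet sixteenths span one quarter) = 4; half tied to quarter (half + quarter) = 12; half note = 8; half = 8; dotted eighth note = 3; dotted quarter note = 6.
Altogether 4 + 12 + 8 + 8 + 3 + 6 = 41.
41 ÷ 2 = 20.5 beats.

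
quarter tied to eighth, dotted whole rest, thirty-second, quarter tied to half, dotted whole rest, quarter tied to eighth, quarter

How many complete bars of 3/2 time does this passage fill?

3

One bar of 3/2 = 48 thirty-second notes.
Convert each value to thirty-second notes: quarter tied to eighth (quarter + eighth) = 12; dotted whole rest = 48; thirty-second = 1; quarter tied to half (quarter + half) = 24; dotted whole rest = 48; quarter tied to eighth (quarter + eighth) = 12; quarter = 8.
Sum: 12 + 48 + 1 + 24 + 48 + 12 + 8 = 153.
153 ÷ 48 = 3 complete bars with 9 left over.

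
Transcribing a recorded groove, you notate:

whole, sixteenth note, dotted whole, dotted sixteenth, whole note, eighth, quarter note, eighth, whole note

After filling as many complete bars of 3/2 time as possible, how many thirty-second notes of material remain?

21

One bar of 3/2 = 48 thirty-second notes.
Each duration in thirty-second notes: whole = 32; sixteenth note = 2; dotted whole = 48; dotted sixteenth = 3; whole note = 32; eighth = 4; quarter note = 8; eighth = 4; whole note = 32.
Altogether 32 + 2 + 48 + 3 + 32 + 4 + 8 + 4 + 32 = 165.
165 ÷ 48 = 3 complete bars with 21 thirty-second notes remaining.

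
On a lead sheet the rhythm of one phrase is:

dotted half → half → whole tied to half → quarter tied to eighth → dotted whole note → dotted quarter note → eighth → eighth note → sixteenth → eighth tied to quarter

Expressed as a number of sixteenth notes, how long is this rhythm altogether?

Express everything in sixteenth notes: dotted half = 12; half = 8; whole tied to half (whole + half) = 24; quarter tied to eighth (quarter + eighth) = 6; dotted whole note = 24; dotted quarter note = 6; eighth = 2; eighth note = 2; sixteenth = 1; eighth tied to quarter (eighth + quarter) = 6.
Adding: 12 + 8 + 24 + 6 + 24 + 6 + 2 + 2 + 1 + 6 = 91 sixteenth notes.

91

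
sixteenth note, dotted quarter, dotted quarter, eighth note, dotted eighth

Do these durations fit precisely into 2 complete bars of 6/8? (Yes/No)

No

One bar of 6/8 = 12 sixteenth notes, so 2 bars = 24.
Working in sixteenth notes: sixteenth note = 1; dotted quarter = 6; dotted quarter = 6; eighth note = 2; dotted eighth = 3.
Altogether 1 + 6 + 6 + 2 + 3 = 18.
18 falls short of 24, so the answer is No.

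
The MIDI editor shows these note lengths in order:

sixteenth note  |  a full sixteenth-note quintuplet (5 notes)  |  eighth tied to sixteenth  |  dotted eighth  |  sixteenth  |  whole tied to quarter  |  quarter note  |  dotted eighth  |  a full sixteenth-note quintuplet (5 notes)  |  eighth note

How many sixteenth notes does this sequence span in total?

Convert each value to sixteenth notes: sixteenth note = 1; a full sixteenth-note quintuplet (5 notes) (five quintuplet sixteenths span one quarter) = 4; eighth tied to sixteenth (eighth + sixteenth) = 3; dotted eighth = 3; sixteenth = 1; whole tied to quarter (whole + quarter) = 20; quarter note = 4; dotted eighth = 3; a full sixteenth-note quintuplet (5 notes) (five quintuplet sixteenths span one quarter) = 4; eighth note = 2.
Altogether 1 + 4 + 3 + 3 + 1 + 20 + 4 + 3 + 4 + 2 = 45 sixteenth notes.

45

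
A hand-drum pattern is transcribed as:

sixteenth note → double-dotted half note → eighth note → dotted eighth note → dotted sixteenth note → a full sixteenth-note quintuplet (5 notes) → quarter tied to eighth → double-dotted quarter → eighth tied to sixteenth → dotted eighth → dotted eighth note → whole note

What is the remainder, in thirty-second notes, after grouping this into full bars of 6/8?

One bar of 6/8 = 24 thirty-second notes.
Each duration in thirty-second notes: sixteenth note = 2; double-dotted half note = 28; eighth note = 4; dotted eighth note = 6; dotted sixteenth note = 3; a full sixteenth-note quintuplet (5 notes) (five quintuplet sixteenths span one quarter) = 8; quarter tied to eighth (quarter + eighth) = 12; double-dotted quarter = 14; eighth tied to sixteenth (eighth + sixteenth) = 6; dotted eighth = 6; dotted eighth note = 6; whole note = 32.
Sum: 2 + 28 + 4 + 6 + 3 + 8 + 12 + 14 + 6 + 6 + 6 + 32 = 127.
127 ÷ 24 = 5 complete bars with 7 thirty-second notes remaining.

7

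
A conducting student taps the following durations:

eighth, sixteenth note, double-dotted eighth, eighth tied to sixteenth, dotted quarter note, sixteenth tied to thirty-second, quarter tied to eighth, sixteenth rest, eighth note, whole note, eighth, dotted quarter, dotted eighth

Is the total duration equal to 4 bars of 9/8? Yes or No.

One bar of 9/8 = 36 thirty-second notes, so 4 bars = 144.
Convert each value to thirty-second notes: eighth = 4; sixteenth note = 2; double-dotted eighth = 7; eighth tied to sixteenth (eighth + sixteenth) = 6; dotted quarter note = 12; sixteenth tied to thirty-second (sixteenth + thirty-second) = 3; quarter tied to eighth (quarter + eighth) = 12; sixteenth rest = 2; eighth note = 4; whole note = 32; eighth = 4; dotted quarter = 12; dotted eighth = 6.
Total: 4 + 2 + 7 + 6 + 12 + 3 + 12 + 2 + 4 + 32 + 4 + 12 + 6 = 106.
106 falls short of 144, so the answer is No.

No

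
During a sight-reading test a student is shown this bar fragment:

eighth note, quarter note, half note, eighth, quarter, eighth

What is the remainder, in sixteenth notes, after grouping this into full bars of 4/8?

One bar of 4/8 = 4 eighth notes.
Each duration in eighth notes: eighth note = 1; quarter note = 2; half note = 4; eighth = 1; quarter = 2; eighth = 1.
Altogether 1 + 2 + 4 + 1 + 2 + 1 = 11.
11 ÷ 4 = 2 complete bars with 3 eighth notes remaining = 6 sixteenth notes.

6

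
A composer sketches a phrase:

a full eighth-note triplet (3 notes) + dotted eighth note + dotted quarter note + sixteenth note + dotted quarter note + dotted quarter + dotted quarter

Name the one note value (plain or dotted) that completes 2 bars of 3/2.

whole note

2 bars of 3/2 = 48 sixteenth notes.
Express everything in sixteenth notes: a full eighth-note triplet (3 notes) (three triplet eighths span one quarter) = 4; dotted eighth note = 3; dotted quarter note = 6; sixteenth note = 1; dotted quarter note = 6; dotted quarter = 6; dotted quarter = 6.
Sum: 4 + 3 + 6 + 1 + 6 + 6 + 6 = 32.
Remaining: 48 − 32 = 16 sixteenth notes, which is a whole note.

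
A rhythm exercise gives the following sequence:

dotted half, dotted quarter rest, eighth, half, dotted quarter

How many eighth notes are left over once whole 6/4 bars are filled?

5

One bar of 6/4 = 12 eighth notes.
In eighth notes: dotted half = 6; dotted quarter rest = 3; eighth = 1; half = 4; dotted quarter = 3.
Adding: 6 + 3 + 1 + 4 + 3 = 17.
17 ÷ 12 = 1 complete bar with 5 eighth notes remaining.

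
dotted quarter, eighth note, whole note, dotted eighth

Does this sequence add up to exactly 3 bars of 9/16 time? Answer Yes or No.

One bar of 9/16 = 9 sixteenth notes, so 3 bars = 27.
In sixteenth notes: dotted quarter = 6; eighth note = 2; whole note = 16; dotted eighth = 3.
Altogether 6 + 2 + 16 + 3 = 27.
27 equals 27, so the answer is Yes.

Yes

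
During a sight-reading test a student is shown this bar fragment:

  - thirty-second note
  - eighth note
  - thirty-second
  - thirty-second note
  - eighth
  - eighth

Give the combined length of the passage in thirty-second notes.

Each duration in thirty-second notes: thirty-second note = 1; eighth note = 4; thirty-second = 1; thirty-second note = 1; eighth = 4; eighth = 4.
Total: 1 + 4 + 1 + 1 + 4 + 4 = 15 thirty-second notes.

15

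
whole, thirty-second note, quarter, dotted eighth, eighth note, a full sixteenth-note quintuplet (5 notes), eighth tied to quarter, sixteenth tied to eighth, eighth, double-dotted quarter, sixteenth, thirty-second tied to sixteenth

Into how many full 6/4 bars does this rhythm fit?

One bar of 6/4 = 48 thirty-second notes.
Working in thirty-second notes: whole = 32; thirty-second note = 1; quarter = 8; dotted eighth = 6; eighth note = 4; a full sixteenth-note quintuplet (5 notes) (five quintuplet sixteenths span one quarter) = 8; eighth tied to quarter (eighth + quarter) = 12; sixteenth tied to eighth (sixteenth + eighth) = 6; eighth = 4; double-dotted quarter = 14; sixteenth = 2; thirty-second tied to sixteenth (thirty-second + sixteenth) = 3.
Total: 32 + 1 + 8 + 6 + 4 + 8 + 12 + 6 + 4 + 14 + 2 + 3 = 100.
100 ÷ 48 = 2 complete bars with 4 left over.

2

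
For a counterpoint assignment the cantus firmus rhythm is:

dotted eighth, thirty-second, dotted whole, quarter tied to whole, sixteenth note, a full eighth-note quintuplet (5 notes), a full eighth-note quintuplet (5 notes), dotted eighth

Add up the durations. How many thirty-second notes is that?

Each duration in thirty-second notes: dotted eighth = 6; thirty-second = 1; dotted whole = 48; quarter tied to whole (quarter + whole) = 40; sixteenth note = 2; a full eighth-note quintuplet (5 notes) (five quintuplet eighths span one half) = 16; a full eighth-note quintuplet (5 notes) (five quintuplet eighths span one half) = 16; dotted eighth = 6.
Sum: 6 + 1 + 48 + 40 + 2 + 16 + 16 + 6 = 135 thirty-second notes.

135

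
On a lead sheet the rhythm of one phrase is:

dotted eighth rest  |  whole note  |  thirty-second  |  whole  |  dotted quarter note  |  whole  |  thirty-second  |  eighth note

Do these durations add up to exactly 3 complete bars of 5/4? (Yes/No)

Yes

One bar of 5/4 = 40 thirty-second notes, so 3 bars = 120.
Express everything in thirty-second notes: dotted eighth rest = 6; whole note = 32; thirty-second = 1; whole = 32; dotted quarter note = 12; whole = 32; thirty-second = 1; eighth note = 4.
Adding: 6 + 32 + 1 + 32 + 12 + 32 + 1 + 4 = 120.
120 equals 120, so the answer is Yes.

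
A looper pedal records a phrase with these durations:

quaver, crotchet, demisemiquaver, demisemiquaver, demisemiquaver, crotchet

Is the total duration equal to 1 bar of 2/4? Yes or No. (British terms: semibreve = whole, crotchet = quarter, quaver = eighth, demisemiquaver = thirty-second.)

No

One bar of 2/4 = 16 thirty-second notes.
Working in thirty-second notes: quaver = 4; crotchet = 8; demisemiquaver = 1; demisemiquaver = 1; demisemiquaver = 1; crotchet = 8.
Total: 4 + 8 + 1 + 1 + 1 + 8 = 23.
23 exceeds 16, so the answer is No.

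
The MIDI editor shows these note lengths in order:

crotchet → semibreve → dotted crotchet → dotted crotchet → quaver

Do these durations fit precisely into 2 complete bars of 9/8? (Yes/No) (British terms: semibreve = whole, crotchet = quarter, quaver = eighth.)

No

One bar of 9/8 = 9 eighth notes, so 2 bars = 18.
Convert each value to eighth notes: crotchet = 2; semibreve = 8; dotted crotchet = 3; dotted crotchet = 3; quaver = 1.
Sum: 2 + 8 + 3 + 3 + 1 = 17.
17 falls short of 18, so the answer is No.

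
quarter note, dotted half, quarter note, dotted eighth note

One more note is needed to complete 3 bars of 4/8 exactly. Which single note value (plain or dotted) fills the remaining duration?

sixteenth note

3 bars of 4/8 = 24 sixteenth notes.
Each duration in sixteenth notes: quarter note = 4; dotted half = 12; quarter note = 4; dotted eighth note = 3.
Adding: 4 + 12 + 4 + 3 = 23.
Remaining: 24 − 23 = 1 sixteenth note, which is a sixteenth note.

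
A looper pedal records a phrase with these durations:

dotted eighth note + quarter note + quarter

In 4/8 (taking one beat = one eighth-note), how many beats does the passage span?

One eighth-note beat = 2 sixteenth notes.
In sixteenth notes: dotted eighth note = 3; quarter note = 4; quarter = 4.
Adding: 3 + 4 + 4 = 11.
11 ÷ 2 = 5.5 beats.

5.5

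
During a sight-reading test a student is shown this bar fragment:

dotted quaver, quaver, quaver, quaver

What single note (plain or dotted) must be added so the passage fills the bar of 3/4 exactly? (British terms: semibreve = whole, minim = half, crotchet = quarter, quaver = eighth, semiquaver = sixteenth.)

dotted eighth note

The bar of 3/4 = 12 sixteenth notes.
Each duration in sixteenth notes: dotted quaver = 3; quaver = 2; quaver = 2; quaver = 2.
Altogether 3 + 2 + 2 + 2 = 9.
Remaining: 12 − 9 = 3 sixteenth notes, which is a dotted eighth note.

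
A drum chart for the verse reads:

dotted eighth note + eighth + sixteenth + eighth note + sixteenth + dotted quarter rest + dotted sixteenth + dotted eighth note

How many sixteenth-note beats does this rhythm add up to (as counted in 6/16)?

19.5

One sixteenth-note beat = 2 thirty-second notes.
In thirty-second notes: dotted eighth note = 6; eighth = 4; sixteenth = 2; eighth note = 4; sixteenth = 2; dotted quarter rest = 12; dotted sixteenth = 3; dotted eighth note = 6.
Altogether 6 + 4 + 2 + 4 + 2 + 12 + 3 + 6 = 39.
39 ÷ 2 = 19.5 beats.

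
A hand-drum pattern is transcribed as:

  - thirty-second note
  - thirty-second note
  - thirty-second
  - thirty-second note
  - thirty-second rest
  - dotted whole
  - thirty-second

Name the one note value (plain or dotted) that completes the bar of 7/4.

The bar of 7/4 = 56 thirty-second notes.
Working in thirty-second notes: thirty-second note = 1; thirty-second note = 1; thirty-second = 1; thirty-second note = 1; thirty-second rest = 1; dotted whole = 48; thirty-second = 1.
Total: 1 + 1 + 1 + 1 + 1 + 48 + 1 = 54.
Remaining: 56 − 54 = 2 thirty-second notes, which is a sixteenth note.

sixteenth note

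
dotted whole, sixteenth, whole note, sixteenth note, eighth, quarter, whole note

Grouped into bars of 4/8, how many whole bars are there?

One bar of 4/8 = 8 sixteenth notes.
Working in sixteenth notes: dotted whole = 24; sixteenth = 1; whole note = 16; sixteenth note = 1; eighth = 2; quarter = 4; whole note = 16.
Total: 24 + 1 + 16 + 1 + 2 + 4 + 16 = 64.
64 ÷ 8 = 8 complete bars with 0 left over.

8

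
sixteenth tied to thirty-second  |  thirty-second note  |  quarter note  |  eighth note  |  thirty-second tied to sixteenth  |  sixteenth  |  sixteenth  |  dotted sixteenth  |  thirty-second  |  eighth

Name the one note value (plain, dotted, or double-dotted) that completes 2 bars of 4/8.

thirty-second note

2 bars of 4/8 = 32 thirty-second notes.
Convert each value to thirty-second notes: sixteenth tied to thirty-second (sixteenth + thirty-second) = 3; thirty-second note = 1; quarter note = 8; eighth note = 4; thirty-second tied to sixteenth (thirty-second + sixteenth) = 3; sixteenth = 2; sixteenth = 2; dotted sixteenth = 3; thirty-second = 1; eighth = 4.
Total: 3 + 1 + 8 + 4 + 3 + 2 + 2 + 3 + 1 + 4 = 31.
Remaining: 32 − 31 = 1 thirty-second note, which is a thirty-second note.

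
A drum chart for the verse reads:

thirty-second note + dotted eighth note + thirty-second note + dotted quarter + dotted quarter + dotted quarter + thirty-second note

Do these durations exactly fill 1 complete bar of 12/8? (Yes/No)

No

One bar of 12/8 = 48 thirty-second notes.
In thirty-second notes: thirty-second note = 1; dotted eighth note = 6; thirty-second note = 1; dotted quarter = 12; dotted quarter = 12; dotted quarter = 12; thirty-second note = 1.
Total: 1 + 6 + 1 + 12 + 12 + 12 + 1 = 45.
45 falls short of 48, so the answer is No.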